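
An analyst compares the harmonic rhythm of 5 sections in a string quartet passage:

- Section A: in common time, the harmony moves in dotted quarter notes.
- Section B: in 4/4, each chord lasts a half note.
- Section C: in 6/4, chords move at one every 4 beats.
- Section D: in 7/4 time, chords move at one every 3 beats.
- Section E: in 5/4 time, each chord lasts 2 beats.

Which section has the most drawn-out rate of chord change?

A: each chord is 1.5 beats in 4/4, so 8/3 per bar.
B: each chord is 2 beats in 4/4, so 2 per bar.
C: each chord is 4 beats in 6/4, so 1.5 per bar.
D: each chord is 3 beats in 7/4, so 7/3 per bar.
E: each chord is 2 beats in 5/4, so 2.5 per bar.
Slowest is C at 1.5 chords/bar.

Section C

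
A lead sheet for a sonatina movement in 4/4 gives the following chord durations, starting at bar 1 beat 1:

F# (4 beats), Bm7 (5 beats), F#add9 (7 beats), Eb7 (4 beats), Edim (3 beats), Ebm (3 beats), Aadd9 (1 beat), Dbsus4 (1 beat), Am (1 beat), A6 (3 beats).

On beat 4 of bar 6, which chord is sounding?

Beat 4 of bar 6 is beat (6−1)×4 + 4 = 24 overall.
Running totals: F# ends at 4, Bm7 ends at 9, F#add9 ends at 16, Eb7 ends at 20, Edim ends at 23, Ebm ends at 26.
Beat 24 falls within Ebm.

Ebm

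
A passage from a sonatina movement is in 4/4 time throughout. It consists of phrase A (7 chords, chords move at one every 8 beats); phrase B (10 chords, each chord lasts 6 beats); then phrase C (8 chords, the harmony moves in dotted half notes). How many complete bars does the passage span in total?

A: 7 × 8 = 56 beats = 14 bars.
B: 10 × 6 = 60 beats = 15 bars.
C: 8 × 3 = 24 beats = 6 bars.
Total: 14 + 15 + 6 = 35 bars.

35 bars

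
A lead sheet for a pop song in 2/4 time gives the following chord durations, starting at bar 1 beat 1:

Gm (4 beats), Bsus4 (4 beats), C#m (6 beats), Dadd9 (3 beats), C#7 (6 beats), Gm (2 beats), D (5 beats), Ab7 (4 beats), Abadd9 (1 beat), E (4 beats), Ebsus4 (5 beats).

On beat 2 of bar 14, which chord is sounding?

Beat 2 of bar 14 is beat (14−1)×2 + 2 = 28 overall.
Running totals: Gm ends at 4, Bsus4 ends at 8, C#m ends at 14, Dadd9 ends at 17, C#7 ends at 23, Gm ends at 25, D ends at 30.
Beat 28 falls within D.

D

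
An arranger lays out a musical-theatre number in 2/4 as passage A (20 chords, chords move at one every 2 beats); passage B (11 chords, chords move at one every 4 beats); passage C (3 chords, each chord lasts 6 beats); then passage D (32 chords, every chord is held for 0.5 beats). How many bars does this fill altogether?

A: 20 × 2 = 40 beats = 20 bars.
B: 11 × 4 = 44 beats = 22 bars.
C: 3 × 6 = 18 beats = 9 bars.
D: 32 × 0.5 = 16 beats = 8 bars.
Total: 20 + 22 + 9 + 8 = 59 bars.

59 bars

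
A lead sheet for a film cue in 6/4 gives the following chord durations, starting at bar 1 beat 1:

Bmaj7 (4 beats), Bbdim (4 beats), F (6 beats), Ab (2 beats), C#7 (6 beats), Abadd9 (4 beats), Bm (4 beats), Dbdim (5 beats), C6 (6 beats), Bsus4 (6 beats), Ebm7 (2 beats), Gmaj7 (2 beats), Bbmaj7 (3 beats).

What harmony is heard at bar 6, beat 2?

Beat 2 of bar 6 is beat (6−1)×6 + 2 = 32 overall.
Running totals: Bmaj7 ends at 4, Bbdim ends at 8, F ends at 14, Ab ends at 16, C#7 ends at 22, Abadd9 ends at 26, Bm ends at 30, Dbdim ends at 35.
Beat 32 falls within Dbdim.

Dbdim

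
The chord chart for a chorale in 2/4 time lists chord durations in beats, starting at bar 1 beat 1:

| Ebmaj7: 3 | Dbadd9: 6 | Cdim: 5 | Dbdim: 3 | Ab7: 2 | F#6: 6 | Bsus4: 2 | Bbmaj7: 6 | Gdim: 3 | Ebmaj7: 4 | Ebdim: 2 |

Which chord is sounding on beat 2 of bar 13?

Bsus4

Beat 2 of bar 13 is beat (13−1)×2 + 2 = 26 overall.
Running totals: Ebmaj7 ends at 3, Dbadd9 ends at 9, Cdim ends at 14, Dbdim ends at 17, Ab7 ends at 19, F#6 ends at 25, Bsus4 ends at 27.
Beat 26 falls within Bsus4.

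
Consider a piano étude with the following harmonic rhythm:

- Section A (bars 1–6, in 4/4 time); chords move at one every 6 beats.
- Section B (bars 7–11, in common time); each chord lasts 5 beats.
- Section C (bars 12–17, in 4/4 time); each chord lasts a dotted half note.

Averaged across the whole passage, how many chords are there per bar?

A: 6 × 4 = 24 beats ÷ 6 = 4 chords.
B: 5 × 4 = 20 beats ÷ 5 = 4 chords.
C: 6 × 4 = 24 beats ÷ 3 = 8 chords.
Overall: 16 chords over 17 bars → 16/17 = 16/17 chords per bar.

16/17 chords per bar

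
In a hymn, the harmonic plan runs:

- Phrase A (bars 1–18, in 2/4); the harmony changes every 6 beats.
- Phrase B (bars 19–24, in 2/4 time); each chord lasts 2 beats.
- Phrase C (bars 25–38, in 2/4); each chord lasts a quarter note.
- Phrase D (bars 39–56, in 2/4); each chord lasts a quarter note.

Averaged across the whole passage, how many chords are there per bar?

A: 18 × 2 = 36 beats ÷ 6 = 6 chords.
B: 6 × 2 = 12 beats ÷ 2 = 6 chords.
C: 14 × 2 = 28 beats ÷ 1 = 28 chords.
D: 18 × 2 = 36 beats ÷ 1 = 36 chords.
Overall: 76 chords over 56 bars → 76/56 = 19/14 chords per bar.

19/14 chords per bar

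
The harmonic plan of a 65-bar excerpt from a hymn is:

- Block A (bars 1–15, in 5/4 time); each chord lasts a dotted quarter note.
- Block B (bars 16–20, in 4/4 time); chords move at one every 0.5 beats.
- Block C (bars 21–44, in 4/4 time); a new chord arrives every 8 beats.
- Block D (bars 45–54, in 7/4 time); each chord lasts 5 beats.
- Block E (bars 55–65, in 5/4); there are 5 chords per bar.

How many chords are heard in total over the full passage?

171 chords

A: 15 bars × 5 beats = 75 beats; 1.5 beats/chord → 50 chords.
B: 5 bars × 4 beats = 20 beats; 0.5 beats/chord → 40 chords.
C: 24 bars × 4 beats = 96 beats; 8 beats/chord → 12 chords.
D: 10 bars × 7 beats = 70 beats; 5 beats/chord → 14 chords.
E: 11 bars × 5 beats = 55 beats; 1 beat/chord → 55 chords.
Total: 50 + 40 + 12 + 14 + 55 = 171.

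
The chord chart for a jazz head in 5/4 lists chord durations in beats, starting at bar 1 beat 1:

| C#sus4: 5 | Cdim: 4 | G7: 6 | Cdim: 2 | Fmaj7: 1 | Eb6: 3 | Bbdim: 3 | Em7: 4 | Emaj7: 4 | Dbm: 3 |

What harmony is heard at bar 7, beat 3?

Dbm

Beat 3 of bar 7 is beat (7−1)×5 + 3 = 33 overall.
Running totals: C#sus4 ends at 5, Cdim ends at 9, G7 ends at 15, Cdim ends at 17, Fmaj7 ends at 18, Eb6 ends at 21, Bbdim ends at 24, Em7 ends at 28, Emaj7 ends at 32, Dbm ends at 35.
Beat 33 falls within Dbm.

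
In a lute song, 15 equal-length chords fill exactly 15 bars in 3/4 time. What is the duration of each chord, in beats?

3 beats

15 bars × 3 beats/bar = 45 beats total.
45 beats ÷ 15 chords = 3 beats per chord.
(That is a dotted half note.)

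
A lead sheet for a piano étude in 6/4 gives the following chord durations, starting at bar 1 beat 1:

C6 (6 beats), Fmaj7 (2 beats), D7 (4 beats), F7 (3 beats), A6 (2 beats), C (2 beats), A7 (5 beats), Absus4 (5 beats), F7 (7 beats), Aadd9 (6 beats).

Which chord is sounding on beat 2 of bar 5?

Absus4

Beat 2 of bar 5 is beat (5−1)×6 + 2 = 26 overall.
Running totals: C6 ends at 6, Fmaj7 ends at 8, D7 ends at 12, F7 ends at 15, A6 ends at 17, C ends at 19, A7 ends at 24, Absus4 ends at 29.
Beat 26 falls within Absus4.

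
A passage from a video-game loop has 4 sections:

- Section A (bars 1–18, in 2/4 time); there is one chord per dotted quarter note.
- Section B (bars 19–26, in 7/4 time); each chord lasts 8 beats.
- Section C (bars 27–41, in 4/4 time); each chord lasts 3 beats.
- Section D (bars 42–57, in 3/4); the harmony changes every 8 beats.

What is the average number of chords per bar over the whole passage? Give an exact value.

1 chords per bar

A: 18 × 2 = 36 beats ÷ 1.5 = 24 chords.
B: 8 × 7 = 56 beats ÷ 8 = 7 chords.
C: 15 × 4 = 60 beats ÷ 3 = 20 chords.
D: 16 × 3 = 48 beats ÷ 8 = 6 chords.
Overall: 57 chords over 57 bars → 57/57 = 1 chords per bar.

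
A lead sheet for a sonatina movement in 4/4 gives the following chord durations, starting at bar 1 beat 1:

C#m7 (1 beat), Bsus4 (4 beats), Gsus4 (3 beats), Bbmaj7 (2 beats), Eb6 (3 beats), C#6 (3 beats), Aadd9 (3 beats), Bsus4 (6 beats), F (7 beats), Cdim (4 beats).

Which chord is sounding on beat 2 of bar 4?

Beat 2 of bar 4 is beat (4−1)×4 + 2 = 14 overall.
Running totals: C#m7 ends at 1, Bsus4 ends at 5, Gsus4 ends at 8, Bbmaj7 ends at 10, Eb6 ends at 13, C#6 ends at 16.
Beat 14 falls within C#6.

C#6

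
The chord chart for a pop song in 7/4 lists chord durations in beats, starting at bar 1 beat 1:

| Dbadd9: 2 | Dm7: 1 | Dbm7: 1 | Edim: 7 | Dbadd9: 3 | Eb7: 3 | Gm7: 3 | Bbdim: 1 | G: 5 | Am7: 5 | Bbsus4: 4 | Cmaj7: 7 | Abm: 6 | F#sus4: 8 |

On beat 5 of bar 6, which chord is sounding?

Cmaj7

Beat 5 of bar 6 is beat (6−1)×7 + 5 = 40 overall.
Running totals: Dbadd9 ends at 2, Dm7 ends at 3, Dbm7 ends at 4, Edim ends at 11, Dbadd9 ends at 14, Eb7 ends at 17, Gm7 ends at 20, Bbdim ends at 21, G ends at 26, Am7 ends at 31, Bbsus4 ends at 35, Cmaj7 ends at 42.
Beat 40 falls within Cmaj7.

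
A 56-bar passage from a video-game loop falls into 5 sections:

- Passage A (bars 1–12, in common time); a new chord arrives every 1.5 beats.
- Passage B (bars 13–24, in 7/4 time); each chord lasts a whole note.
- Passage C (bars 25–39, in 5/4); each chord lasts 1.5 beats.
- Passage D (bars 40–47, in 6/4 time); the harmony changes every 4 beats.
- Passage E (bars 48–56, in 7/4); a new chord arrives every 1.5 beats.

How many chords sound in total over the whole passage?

157 chords

A has 48 beats and chords last 1.5 each, so 32 chords.
B has 84 beats and chords last 4 each, so 21 chords.
C has 75 beats and chords last 1.5 each, so 50 chords.
D has 48 beats and chords last 4 each, so 12 chords.
E has 63 beats and chords last 1.5 each, so 42 chords.
Total: 32 + 21 + 50 + 12 + 42 = 157.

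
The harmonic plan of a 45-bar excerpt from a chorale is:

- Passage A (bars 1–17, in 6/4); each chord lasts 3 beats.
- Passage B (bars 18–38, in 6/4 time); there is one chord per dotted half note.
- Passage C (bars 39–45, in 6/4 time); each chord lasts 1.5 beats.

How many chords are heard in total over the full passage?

A: 17 bars × 6 beats = 102 beats; 3 beats/chord → 34 chords.
B: 21 bars × 6 beats = 126 beats; 3 beats/chord → 42 chords.
C: 7 bars × 6 beats = 42 beats; 1.5 beats/chord → 28 chords.
Total: 34 + 42 + 28 = 104.

104 chords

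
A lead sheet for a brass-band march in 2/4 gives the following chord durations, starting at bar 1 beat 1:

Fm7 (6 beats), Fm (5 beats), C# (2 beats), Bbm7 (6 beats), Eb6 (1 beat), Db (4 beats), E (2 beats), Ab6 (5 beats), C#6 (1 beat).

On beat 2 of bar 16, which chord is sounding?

Beat 2 of bar 16 is beat (16−1)×2 + 2 = 32 overall.
Running totals: Fm7 ends at 6, Fm ends at 11, C# ends at 13, Bbm7 ends at 19, Eb6 ends at 20, Db ends at 24, E ends at 26, Ab6 ends at 31, C#6 ends at 32.
Beat 32 falls within C#6.

C#6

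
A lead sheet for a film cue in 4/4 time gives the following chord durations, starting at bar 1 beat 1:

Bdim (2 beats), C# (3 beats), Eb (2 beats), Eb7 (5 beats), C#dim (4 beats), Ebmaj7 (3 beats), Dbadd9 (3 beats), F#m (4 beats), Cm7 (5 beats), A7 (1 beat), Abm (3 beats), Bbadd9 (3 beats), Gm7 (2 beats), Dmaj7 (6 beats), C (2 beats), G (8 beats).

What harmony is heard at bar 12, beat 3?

C

Beat 3 of bar 12 is beat (12−1)×4 + 3 = 47 overall.
Running totals: Bdim ends at 2, C# ends at 5, Eb ends at 7, Eb7 ends at 12, C#dim ends at 16, Ebmaj7 ends at 19, Dbadd9 ends at 22, F#m ends at 26, Cm7 ends at 31, A7 ends at 32, Abm ends at 35, Bbadd9 ends at 38, Gm7 ends at 40, Dmaj7 ends at 46, C ends at 48.
Beat 47 falls within C.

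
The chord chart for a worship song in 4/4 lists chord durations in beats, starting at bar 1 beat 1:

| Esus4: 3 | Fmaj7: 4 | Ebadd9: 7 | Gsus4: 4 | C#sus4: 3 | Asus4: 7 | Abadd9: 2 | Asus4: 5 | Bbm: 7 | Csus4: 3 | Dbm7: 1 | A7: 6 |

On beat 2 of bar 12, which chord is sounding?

Beat 2 of bar 12 is beat (12−1)×4 + 2 = 46 overall.
Running totals: Esus4 ends at 3, Fmaj7 ends at 7, Ebadd9 ends at 14, Gsus4 ends at 18, C#sus4 ends at 21, Asus4 ends at 28, Abadd9 ends at 30, Asus4 ends at 35, Bbm ends at 42, Csus4 ends at 45, Dbm7 ends at 46.
Beat 46 falls within Dbm7.

Dbm7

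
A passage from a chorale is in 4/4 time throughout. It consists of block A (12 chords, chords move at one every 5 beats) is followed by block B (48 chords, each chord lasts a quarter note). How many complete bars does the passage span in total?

A: 12 × 5 = 60 beats = 15 bars.
B: 48 × 1 = 48 beats = 12 bars.
Total: 15 + 12 = 27 bars.

27 bars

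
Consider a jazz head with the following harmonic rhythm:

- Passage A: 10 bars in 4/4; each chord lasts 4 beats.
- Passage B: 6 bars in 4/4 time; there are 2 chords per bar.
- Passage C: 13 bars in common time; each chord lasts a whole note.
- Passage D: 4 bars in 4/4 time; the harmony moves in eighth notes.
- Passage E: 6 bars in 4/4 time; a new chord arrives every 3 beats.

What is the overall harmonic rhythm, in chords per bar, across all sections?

A: 10 × 4 = 40 beats ÷ 4 = 10 chords.
B: 6 × 4 = 24 beats ÷ 2 = 12 chords.
C: 13 × 4 = 52 beats ÷ 4 = 13 chords.
D: 4 × 4 = 16 beats ÷ 0.5 = 32 chords.
E: 6 × 4 = 24 beats ÷ 3 = 8 chords.
Overall: 75 chords over 39 bars → 75/39 = 25/13 chords per bar.

25/13 chords per bar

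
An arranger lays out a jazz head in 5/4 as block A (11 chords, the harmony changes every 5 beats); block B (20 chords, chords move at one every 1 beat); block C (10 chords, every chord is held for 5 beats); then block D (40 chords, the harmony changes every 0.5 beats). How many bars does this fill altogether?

29 bars

A: 11 × 5 = 55 beats = 11 bars.
B: 20 × 1 = 20 beats = 4 bars.
C: 10 × 5 = 50 beats = 10 bars.
D: 40 × 0.5 = 20 beats = 4 bars.
Total: 11 + 4 + 10 + 4 = 29 bars.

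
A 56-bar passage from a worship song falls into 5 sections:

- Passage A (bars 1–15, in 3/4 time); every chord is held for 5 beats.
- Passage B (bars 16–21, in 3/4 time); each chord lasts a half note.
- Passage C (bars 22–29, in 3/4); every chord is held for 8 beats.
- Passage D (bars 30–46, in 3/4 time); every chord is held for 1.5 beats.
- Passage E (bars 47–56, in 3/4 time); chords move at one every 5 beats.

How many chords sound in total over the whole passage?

61 chords

A: 15 bars × 3 beats = 45 beats; 5 beats/chord → 9 chords.
B: 6 bars × 3 beats = 18 beats; 2 beats/chord → 9 chords.
C: 8 bars × 3 beats = 24 beats; 8 beats/chord → 3 chords.
D: 17 bars × 3 beats = 51 beats; 1.5 beats/chord → 34 chords.
E: 10 bars × 3 beats = 30 beats; 5 beats/chord → 6 chords.
Total: 9 + 9 + 3 + 34 + 6 = 61.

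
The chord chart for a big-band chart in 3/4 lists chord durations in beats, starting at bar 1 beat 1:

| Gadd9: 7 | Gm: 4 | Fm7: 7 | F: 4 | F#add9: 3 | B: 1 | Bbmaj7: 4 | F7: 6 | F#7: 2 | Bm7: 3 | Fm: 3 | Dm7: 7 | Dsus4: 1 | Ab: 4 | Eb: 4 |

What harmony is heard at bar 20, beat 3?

Eb

Beat 3 of bar 20 is beat (20−1)×3 + 3 = 60 overall.
Running totals: Gadd9 ends at 7, Gm ends at 11, Fm7 ends at 18, F ends at 22, F#add9 ends at 25, B ends at 26, Bbmaj7 ends at 30, F7 ends at 36, F#7 ends at 38, Bm7 ends at 41, Fm ends at 44, Dm7 ends at 51, Dsus4 ends at 52, Ab ends at 56, Eb ends at 60.
Beat 60 falls within Eb.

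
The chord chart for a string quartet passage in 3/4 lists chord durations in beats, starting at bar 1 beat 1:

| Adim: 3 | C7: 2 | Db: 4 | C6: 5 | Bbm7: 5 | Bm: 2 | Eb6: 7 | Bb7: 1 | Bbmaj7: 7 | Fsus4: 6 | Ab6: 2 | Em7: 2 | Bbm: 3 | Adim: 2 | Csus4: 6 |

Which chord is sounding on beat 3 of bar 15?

Em7

Beat 3 of bar 15 is beat (15−1)×3 + 3 = 45 overall.
Running totals: Adim ends at 3, C7 ends at 5, Db ends at 9, C6 ends at 14, Bbm7 ends at 19, Bm ends at 21, Eb6 ends at 28, Bb7 ends at 29, Bbmaj7 ends at 36, Fsus4 ends at 42, Ab6 ends at 44, Em7 ends at 46.
Beat 45 falls within Em7.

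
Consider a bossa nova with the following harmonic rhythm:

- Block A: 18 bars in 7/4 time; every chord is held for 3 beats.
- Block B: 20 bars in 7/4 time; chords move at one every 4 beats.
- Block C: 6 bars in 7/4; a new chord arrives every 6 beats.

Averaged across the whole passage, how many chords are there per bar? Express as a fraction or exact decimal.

A: 18 × 7 = 126 beats ÷ 3 = 42 chords.
B: 20 × 7 = 140 beats ÷ 4 = 35 chords.
C: 6 × 7 = 42 beats ÷ 6 = 7 chords.
Overall: 84 chords over 44 bars → 84/44 = 21/11 chords per bar.

21/11 chords per bar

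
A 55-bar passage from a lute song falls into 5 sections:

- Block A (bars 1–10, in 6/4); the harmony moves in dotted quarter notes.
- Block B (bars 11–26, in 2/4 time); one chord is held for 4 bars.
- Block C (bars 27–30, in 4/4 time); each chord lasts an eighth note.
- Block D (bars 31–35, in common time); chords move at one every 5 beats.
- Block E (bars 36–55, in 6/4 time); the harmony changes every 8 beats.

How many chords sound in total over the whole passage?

95 chords

A: 10·6 = 60 beats, 60/1.5 = 40 chords.
B: 16·2 = 32 beats, 32/8 = 4 chords.
C: 4·4 = 16 beats, 16/0.5 = 32 chords.
D: 5·4 = 20 beats, 20/5 = 4 chords.
E: 20·6 = 120 beats, 120/8 = 15 chords.
Total: 40 + 4 + 32 + 4 + 15 = 95.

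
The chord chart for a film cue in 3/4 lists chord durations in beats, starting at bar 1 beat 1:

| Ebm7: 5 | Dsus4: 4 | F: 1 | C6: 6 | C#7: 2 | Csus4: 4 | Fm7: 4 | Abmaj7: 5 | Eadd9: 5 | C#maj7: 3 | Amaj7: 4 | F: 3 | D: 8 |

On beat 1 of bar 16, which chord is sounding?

Beat 1 of bar 16 is beat (16−1)×3 + 1 = 46 overall.
Running totals: Ebm7 ends at 5, Dsus4 ends at 9, F ends at 10, C6 ends at 16, C#7 ends at 18, Csus4 ends at 22, Fm7 ends at 26, Abmaj7 ends at 31, Eadd9 ends at 36, C#maj7 ends at 39, Amaj7 ends at 43, F ends at 46.
Beat 46 falls within F.

F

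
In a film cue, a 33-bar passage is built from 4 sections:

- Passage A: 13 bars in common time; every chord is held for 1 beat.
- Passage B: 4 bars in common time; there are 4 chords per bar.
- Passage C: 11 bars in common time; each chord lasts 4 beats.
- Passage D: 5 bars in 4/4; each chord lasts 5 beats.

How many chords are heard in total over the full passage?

83 chords

A: 13·4 = 52 beats, 52/1 = 52 chords.
B: 4·4 = 16 beats, 16/1 = 16 chords.
C: 11·4 = 44 beats, 44/4 = 11 chords.
D: 5·4 = 20 beats, 20/5 = 4 chords.
Total: 52 + 16 + 11 + 4 = 83.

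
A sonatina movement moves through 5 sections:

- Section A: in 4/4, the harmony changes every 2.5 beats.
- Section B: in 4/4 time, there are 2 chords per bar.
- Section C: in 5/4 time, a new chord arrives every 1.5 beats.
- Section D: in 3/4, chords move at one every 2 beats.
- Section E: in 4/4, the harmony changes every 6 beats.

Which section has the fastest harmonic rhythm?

A: 4/2.5 = 1.6 chords/bar.
B: 4/2 = 2 chords/bar.
C: 5/1.5 = 10/3 chords/bar.
D: 3/2 = 1.5 chords/bar.
E: 4/6 = 2/3 chords/bar.
Fastest is C at 10/3 chords/bar.

Section C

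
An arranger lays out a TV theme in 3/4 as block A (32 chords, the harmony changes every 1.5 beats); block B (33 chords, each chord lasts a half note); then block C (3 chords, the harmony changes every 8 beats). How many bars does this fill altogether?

46 bars

A: 32 × 1.5 = 48 beats = 16 bars.
B: 33 × 2 = 66 beats = 22 bars.
C: 3 × 8 = 24 beats = 8 bars.
Total: 16 + 22 + 8 = 46 bars.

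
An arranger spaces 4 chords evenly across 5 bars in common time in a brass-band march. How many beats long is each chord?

5 bars × 4 beats/bar = 20 beats total.
20 beats ÷ 4 chords = 5 beats per chord.

5 beats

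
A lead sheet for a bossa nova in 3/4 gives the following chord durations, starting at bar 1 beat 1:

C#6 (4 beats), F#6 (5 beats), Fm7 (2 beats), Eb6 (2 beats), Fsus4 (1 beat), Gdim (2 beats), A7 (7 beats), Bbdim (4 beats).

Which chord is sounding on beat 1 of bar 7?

Beat 1 of bar 7 is beat (7−1)×3 + 1 = 19 overall.
Running totals: C#6 ends at 4, F#6 ends at 9, Fm7 ends at 11, Eb6 ends at 13, Fsus4 ends at 14, Gdim ends at 16, A7 ends at 23.
Beat 19 falls within A7.

A7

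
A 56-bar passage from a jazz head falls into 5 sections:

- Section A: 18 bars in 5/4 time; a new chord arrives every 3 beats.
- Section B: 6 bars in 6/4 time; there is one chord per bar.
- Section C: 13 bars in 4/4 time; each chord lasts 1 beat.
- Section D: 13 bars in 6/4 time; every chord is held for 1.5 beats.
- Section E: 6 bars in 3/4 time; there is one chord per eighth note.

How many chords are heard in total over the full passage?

176 chords

A has 90 beats and chords last 3 each, so 30 chords.
B has 36 beats and chords last 6 each, so 6 chords.
C has 52 beats and chords last 1 each, so 52 chords.
D has 78 beats and chords last 1.5 each, so 52 chords.
E has 18 beats and chords last 0.5 each, so 36 chords.
Total: 30 + 6 + 52 + 52 + 36 = 176.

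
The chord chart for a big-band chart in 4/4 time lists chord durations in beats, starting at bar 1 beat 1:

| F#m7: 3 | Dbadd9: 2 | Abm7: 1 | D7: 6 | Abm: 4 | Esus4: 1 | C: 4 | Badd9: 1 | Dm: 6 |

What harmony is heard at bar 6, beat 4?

Dm

Beat 4 of bar 6 is beat (6−1)×4 + 4 = 24 overall.
Running totals: F#m7 ends at 3, Dbadd9 ends at 5, Abm7 ends at 6, D7 ends at 12, Abm ends at 16, Esus4 ends at 17, C ends at 21, Badd9 ends at 22, Dm ends at 28.
Beat 24 falls within Dm.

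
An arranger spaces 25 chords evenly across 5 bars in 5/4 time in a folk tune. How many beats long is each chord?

5 bars × 5 beats/bar = 25 beats total.
25 beats ÷ 25 chords = 1 beats per chord.
(That is a quarter note.)

1 beat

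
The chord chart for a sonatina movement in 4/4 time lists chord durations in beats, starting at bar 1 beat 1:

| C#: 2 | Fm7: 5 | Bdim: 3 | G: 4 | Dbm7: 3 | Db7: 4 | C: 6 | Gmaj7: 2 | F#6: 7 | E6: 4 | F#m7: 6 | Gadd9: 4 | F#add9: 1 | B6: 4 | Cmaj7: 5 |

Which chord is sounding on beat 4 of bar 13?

Beat 4 of bar 13 is beat (13−1)×4 + 4 = 52 overall.
Running totals: C# ends at 2, Fm7 ends at 7, Bdim ends at 10, G ends at 14, Dbm7 ends at 17, Db7 ends at 21, C ends at 27, Gmaj7 ends at 29, F#6 ends at 36, E6 ends at 40, F#m7 ends at 46, Gadd9 ends at 50, F#add9 ends at 51, B6 ends at 55.
Beat 52 falls within B6.

B6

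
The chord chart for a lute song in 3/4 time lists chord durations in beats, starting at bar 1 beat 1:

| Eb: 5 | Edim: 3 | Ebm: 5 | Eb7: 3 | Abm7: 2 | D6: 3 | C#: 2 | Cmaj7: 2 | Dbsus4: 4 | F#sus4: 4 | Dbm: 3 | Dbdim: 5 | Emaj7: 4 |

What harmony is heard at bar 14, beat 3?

Emaj7

Beat 3 of bar 14 is beat (14−1)×3 + 3 = 42 overall.
Running totals: Eb ends at 5, Edim ends at 8, Ebm ends at 13, Eb7 ends at 16, Abm7 ends at 18, D6 ends at 21, C# ends at 23, Cmaj7 ends at 25, Dbsus4 ends at 29, F#sus4 ends at 33, Dbm ends at 36, Dbdim ends at 41, Emaj7 ends at 45.
Beat 42 falls within Emaj7.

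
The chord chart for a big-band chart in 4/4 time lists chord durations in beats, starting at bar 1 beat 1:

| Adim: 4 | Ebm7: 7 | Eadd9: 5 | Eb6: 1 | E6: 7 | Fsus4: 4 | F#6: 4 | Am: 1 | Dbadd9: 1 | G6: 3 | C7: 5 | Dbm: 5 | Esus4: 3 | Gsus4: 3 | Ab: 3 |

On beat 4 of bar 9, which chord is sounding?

G6

Beat 4 of bar 9 is beat (9−1)×4 + 4 = 36 overall.
Running totals: Adim ends at 4, Ebm7 ends at 11, Eadd9 ends at 16, Eb6 ends at 17, E6 ends at 24, Fsus4 ends at 28, F#6 ends at 32, Am ends at 33, Dbadd9 ends at 34, G6 ends at 37.
Beat 36 falls within G6.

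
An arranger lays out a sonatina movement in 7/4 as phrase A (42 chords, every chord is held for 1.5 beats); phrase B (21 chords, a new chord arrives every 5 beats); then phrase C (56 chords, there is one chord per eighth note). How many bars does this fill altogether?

28 bars

A: 42 × 1.5 = 63 beats = 9 bars.
B: 21 × 5 = 105 beats = 15 bars.
C: 56 × 0.5 = 28 beats = 4 bars.
Total: 9 + 15 + 4 = 28 bars.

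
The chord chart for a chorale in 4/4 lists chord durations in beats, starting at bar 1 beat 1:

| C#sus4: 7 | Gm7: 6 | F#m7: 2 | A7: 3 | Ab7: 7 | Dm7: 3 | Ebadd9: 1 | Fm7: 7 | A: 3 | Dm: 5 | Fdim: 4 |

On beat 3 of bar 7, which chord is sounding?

Beat 3 of bar 7 is beat (7−1)×4 + 3 = 27 overall.
Running totals: C#sus4 ends at 7, Gm7 ends at 13, F#m7 ends at 15, A7 ends at 18, Ab7 ends at 25, Dm7 ends at 28.
Beat 27 falls within Dm7.

Dm7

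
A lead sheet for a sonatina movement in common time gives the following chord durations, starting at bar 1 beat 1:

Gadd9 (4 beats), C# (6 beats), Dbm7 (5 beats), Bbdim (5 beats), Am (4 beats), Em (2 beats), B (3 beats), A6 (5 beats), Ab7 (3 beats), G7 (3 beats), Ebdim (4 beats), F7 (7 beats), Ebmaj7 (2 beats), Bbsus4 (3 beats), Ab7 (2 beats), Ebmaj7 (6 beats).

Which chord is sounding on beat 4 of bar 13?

Ebmaj7

Beat 4 of bar 13 is beat (13−1)×4 + 4 = 52 overall.
Running totals: Gadd9 ends at 4, C# ends at 10, Dbm7 ends at 15, Bbdim ends at 20, Am ends at 24, Em ends at 26, B ends at 29, A6 ends at 34, Ab7 ends at 37, G7 ends at 40, Ebdim ends at 44, F7 ends at 51, Ebmaj7 ends at 53.
Beat 52 falls within Ebmaj7.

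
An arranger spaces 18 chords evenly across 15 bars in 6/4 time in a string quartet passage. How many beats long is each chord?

15 bars × 6 beats/bar = 90 beats total.
90 beats ÷ 18 chords = 5 beats per chord.

5 beats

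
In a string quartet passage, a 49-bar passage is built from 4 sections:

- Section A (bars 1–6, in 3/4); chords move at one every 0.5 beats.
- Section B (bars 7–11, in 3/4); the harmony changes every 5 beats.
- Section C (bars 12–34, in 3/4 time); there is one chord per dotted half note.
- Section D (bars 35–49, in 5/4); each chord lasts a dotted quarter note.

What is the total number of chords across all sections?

112 chords

A: 6·3 = 18 beats, 18/0.5 = 36 chords.
B: 5·3 = 15 beats, 15/5 = 3 chords.
C: 23·3 = 69 beats, 69/3 = 23 chords.
D: 15·5 = 75 beats, 75/1.5 = 50 chords.
Total: 36 + 3 + 23 + 50 = 112.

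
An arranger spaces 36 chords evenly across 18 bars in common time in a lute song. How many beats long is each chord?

2 beats

18 bars × 4 beats/bar = 72 beats total.
72 beats ÷ 36 chords = 2 beats per chord.
(That is a half note.)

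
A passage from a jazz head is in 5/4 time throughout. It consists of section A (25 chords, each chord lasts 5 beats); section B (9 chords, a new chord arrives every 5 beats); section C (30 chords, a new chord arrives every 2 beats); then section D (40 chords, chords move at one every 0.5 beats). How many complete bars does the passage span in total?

50 bars

A: 25 × 5 = 125 beats = 25 bars.
B: 9 × 5 = 45 beats = 9 bars.
C: 30 × 2 = 60 beats = 12 bars.
D: 40 × 0.5 = 20 beats = 4 bars.
Total: 25 + 9 + 12 + 4 = 50 bars.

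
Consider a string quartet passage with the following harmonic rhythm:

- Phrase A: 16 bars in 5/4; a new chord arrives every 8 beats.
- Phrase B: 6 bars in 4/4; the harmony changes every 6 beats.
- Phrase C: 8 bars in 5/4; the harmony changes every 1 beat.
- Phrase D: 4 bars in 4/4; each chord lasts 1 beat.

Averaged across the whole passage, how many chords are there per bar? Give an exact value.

35/17 chords per bar

A: 16 × 5 = 80 beats ÷ 8 = 10 chords.
B: 6 × 4 = 24 beats ÷ 6 = 4 chords.
C: 8 × 5 = 40 beats ÷ 1 = 40 chords.
D: 4 × 4 = 16 beats ÷ 1 = 16 chords.
Overall: 70 chords over 34 bars → 70/34 = 35/17 chords per bar.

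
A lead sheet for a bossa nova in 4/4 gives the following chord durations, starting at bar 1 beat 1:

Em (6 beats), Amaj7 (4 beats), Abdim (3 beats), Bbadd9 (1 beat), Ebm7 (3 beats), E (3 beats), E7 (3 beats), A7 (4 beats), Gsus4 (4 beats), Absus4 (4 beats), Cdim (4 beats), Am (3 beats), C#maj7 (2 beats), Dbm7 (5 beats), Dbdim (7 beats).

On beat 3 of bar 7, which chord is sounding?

A7

Beat 3 of bar 7 is beat (7−1)×4 + 3 = 27 overall.
Running totals: Em ends at 6, Amaj7 ends at 10, Abdim ends at 13, Bbadd9 ends at 14, Ebm7 ends at 17, E ends at 20, E7 ends at 23, A7 ends at 27.
Beat 27 falls within A7.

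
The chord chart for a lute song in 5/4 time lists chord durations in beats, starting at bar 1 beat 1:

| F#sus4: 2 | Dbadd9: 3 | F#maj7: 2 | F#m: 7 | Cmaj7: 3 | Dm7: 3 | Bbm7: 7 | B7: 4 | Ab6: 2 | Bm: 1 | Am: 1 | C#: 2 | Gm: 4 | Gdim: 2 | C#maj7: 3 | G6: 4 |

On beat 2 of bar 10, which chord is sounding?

G6

Beat 2 of bar 10 is beat (10−1)×5 + 2 = 47 overall.
Running totals: F#sus4 ends at 2, Dbadd9 ends at 5, F#maj7 ends at 7, F#m ends at 14, Cmaj7 ends at 17, Dm7 ends at 20, Bbm7 ends at 27, B7 ends at 31, Ab6 ends at 33, Bm ends at 34, Am ends at 35, C# ends at 37, Gm ends at 41, Gdim ends at 43, C#maj7 ends at 46, G6 ends at 50.
Beat 47 falls within G6.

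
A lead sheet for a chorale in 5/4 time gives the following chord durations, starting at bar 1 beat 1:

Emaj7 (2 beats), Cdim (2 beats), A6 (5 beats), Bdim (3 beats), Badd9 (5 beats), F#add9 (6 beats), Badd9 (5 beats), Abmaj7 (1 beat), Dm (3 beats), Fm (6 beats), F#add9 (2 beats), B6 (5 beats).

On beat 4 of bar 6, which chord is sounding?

Abmaj7

Beat 4 of bar 6 is beat (6−1)×5 + 4 = 29 overall.
Running totals: Emaj7 ends at 2, Cdim ends at 4, A6 ends at 9, Bdim ends at 12, Badd9 ends at 17, F#add9 ends at 23, Badd9 ends at 28, Abmaj7 ends at 29.
Beat 29 falls within Abmaj7.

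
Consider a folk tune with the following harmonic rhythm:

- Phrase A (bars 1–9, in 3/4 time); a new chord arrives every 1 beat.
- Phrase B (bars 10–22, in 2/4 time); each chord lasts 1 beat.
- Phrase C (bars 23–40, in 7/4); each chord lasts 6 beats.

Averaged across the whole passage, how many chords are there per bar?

1.85 chords per bar

A: 9 × 3 = 27 beats ÷ 1 = 27 chords.
B: 13 × 2 = 26 beats ÷ 1 = 26 chords.
C: 18 × 7 = 126 beats ÷ 6 = 21 chords.
Overall: 74 chords over 40 bars → 74/40 = 1.85 chords per bar.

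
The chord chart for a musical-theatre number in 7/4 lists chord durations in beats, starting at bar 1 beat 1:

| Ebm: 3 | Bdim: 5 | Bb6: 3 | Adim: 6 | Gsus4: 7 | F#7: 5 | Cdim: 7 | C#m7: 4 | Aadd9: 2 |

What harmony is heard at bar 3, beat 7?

Gsus4

Beat 7 of bar 3 is beat (3−1)×7 + 7 = 21 overall.
Running totals: Ebm ends at 3, Bdim ends at 8, Bb6 ends at 11, Adim ends at 17, Gsus4 ends at 24.
Beat 21 falls within Gsus4.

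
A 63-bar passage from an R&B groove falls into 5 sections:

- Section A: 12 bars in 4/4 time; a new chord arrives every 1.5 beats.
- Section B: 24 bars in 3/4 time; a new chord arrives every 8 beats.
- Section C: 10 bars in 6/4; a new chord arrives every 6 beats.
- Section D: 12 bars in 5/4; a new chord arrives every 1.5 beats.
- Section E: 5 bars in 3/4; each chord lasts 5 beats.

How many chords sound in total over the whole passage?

A: 12·4 = 48 beats, 48/1.5 = 32 chords.
B: 24·3 = 72 beats, 72/8 = 9 chords.
C: 10·6 = 60 beats, 60/6 = 10 chords.
D: 12·5 = 60 beats, 60/1.5 = 40 chords.
E: 5·3 = 15 beats, 15/5 = 3 chords.
Total: 32 + 9 + 10 + 40 + 3 = 94.

94 chords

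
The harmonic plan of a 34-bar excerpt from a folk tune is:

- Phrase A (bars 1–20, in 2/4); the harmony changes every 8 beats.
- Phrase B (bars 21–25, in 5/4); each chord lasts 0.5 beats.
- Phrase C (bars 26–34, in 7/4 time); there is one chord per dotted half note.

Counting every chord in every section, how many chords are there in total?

A: 20·2 = 40 beats, 40/8 = 5 chords.
B: 5·5 = 25 beats, 25/0.5 = 50 chords.
C: 9·7 = 63 beats, 63/3 = 21 chords.
Total: 5 + 50 + 21 = 76.

76 chords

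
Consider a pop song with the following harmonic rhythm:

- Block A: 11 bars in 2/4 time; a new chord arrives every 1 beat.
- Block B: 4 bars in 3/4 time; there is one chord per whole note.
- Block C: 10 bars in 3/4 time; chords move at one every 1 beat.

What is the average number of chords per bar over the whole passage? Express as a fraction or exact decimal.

2.2 chords per bar

A: 11 bars of 2 beats is 22 beats; at 1 beat each that's 22 chords.
B: 4 bars of 3 beats is 12 beats; at 4 beats each that's 3 chords.
C: 10 bars of 3 beats is 30 beats; at 1 beat each that's 30 chords.
Overall: 55 chords over 25 bars → 55/25 = 2.2 chords per bar.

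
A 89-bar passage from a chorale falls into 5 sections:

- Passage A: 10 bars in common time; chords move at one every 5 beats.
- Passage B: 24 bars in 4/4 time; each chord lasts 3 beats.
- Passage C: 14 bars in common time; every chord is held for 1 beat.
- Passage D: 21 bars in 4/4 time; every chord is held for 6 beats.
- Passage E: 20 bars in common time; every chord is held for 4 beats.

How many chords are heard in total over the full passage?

130 chords

A: 10·4 = 40 beats, 40/5 = 8 chords.
B: 24·4 = 96 beats, 96/3 = 32 chords.
C: 14·4 = 56 beats, 56/1 = 56 chords.
D: 21·4 = 84 beats, 84/6 = 14 chords.
E: 20·4 = 80 beats, 80/4 = 20 chords.
Total: 8 + 32 + 56 + 14 + 20 = 130.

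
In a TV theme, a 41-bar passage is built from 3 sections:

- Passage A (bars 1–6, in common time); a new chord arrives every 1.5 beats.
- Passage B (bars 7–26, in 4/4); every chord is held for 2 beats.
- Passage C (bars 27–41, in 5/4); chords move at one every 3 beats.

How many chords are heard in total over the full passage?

81 chords

A has 24 beats and chords last 1.5 each, so 16 chords.
B has 80 beats and chords last 2 each, so 40 chords.
C has 75 beats and chords last 3 each, so 25 chords.
Total: 16 + 40 + 25 = 81.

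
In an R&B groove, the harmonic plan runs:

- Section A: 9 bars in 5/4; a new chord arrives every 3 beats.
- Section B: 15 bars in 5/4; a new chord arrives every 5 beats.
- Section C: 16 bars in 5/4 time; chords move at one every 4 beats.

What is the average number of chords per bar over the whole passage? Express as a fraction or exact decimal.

A: 9 bars of 5 beats is 45 beats; at 3 beats each that's 15 chords.
B: 15 bars of 5 beats is 75 beats; at 5 beats each that's 15 chords.
C: 16 bars of 5 beats is 80 beats; at 4 beats each that's 20 chords.
Overall: 50 chords over 40 bars → 50/40 = 1.25 chords per bar.

1.25 chords per bar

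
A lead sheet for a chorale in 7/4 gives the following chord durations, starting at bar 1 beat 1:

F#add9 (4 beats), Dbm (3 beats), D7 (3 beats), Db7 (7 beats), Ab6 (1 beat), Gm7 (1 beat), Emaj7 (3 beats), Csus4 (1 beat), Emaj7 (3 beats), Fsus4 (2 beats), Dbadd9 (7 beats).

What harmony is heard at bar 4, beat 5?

Beat 5 of bar 4 is beat (4−1)×7 + 5 = 26 overall.
Running totals: F#add9 ends at 4, Dbm ends at 7, D7 ends at 10, Db7 ends at 17, Ab6 ends at 18, Gm7 ends at 19, Emaj7 ends at 22, Csus4 ends at 23, Emaj7 ends at 26.
Beat 26 falls within Emaj7.

Emaj7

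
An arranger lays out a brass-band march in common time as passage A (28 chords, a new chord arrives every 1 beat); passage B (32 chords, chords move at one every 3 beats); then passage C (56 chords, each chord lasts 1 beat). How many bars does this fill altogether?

A: 28 × 1 = 28 beats = 7 bars.
B: 32 × 3 = 96 beats = 24 bars.
C: 56 × 1 = 56 beats = 14 bars.
Total: 7 + 24 + 14 = 45 bars.

45 bars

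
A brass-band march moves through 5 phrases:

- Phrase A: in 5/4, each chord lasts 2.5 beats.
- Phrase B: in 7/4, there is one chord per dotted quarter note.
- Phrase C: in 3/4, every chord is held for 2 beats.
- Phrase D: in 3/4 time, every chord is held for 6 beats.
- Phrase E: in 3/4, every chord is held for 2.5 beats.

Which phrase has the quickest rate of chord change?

A: each chord is 2.5 beats in 5/4, so 2 per bar.
B: each chord is 1.5 beats in 7/4, so 14/3 per bar.
C: each chord is 2 beats in 3/4, so 1.5 per bar.
D: each chord is 6 beats in 3/4, so 0.5 per bar.
E: each chord is 2.5 beats in 3/4, so 1.2 per bar.
Fastest is B at 14/3 chords/bar.

Phrase B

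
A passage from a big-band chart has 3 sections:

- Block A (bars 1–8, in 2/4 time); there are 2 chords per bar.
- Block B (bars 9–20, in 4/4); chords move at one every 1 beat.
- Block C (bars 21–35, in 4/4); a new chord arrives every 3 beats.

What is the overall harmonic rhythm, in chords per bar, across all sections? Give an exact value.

A: 8 × 2 = 16 beats ÷ 1 = 16 chords.
B: 12 × 4 = 48 beats ÷ 1 = 48 chords.
C: 15 × 4 = 60 beats ÷ 3 = 20 chords.
Overall: 84 chords over 35 bars → 84/35 = 2.4 chords per bar.

2.4 chords per bar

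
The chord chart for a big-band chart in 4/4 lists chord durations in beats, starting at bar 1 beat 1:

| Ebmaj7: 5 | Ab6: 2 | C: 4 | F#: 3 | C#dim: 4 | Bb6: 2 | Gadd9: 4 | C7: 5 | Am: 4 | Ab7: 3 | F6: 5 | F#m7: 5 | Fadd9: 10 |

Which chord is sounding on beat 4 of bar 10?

F6

Beat 4 of bar 10 is beat (10−1)×4 + 4 = 40 overall.
Running totals: Ebmaj7 ends at 5, Ab6 ends at 7, C ends at 11, F# ends at 14, C#dim ends at 18, Bb6 ends at 20, Gadd9 ends at 24, C7 ends at 29, Am ends at 33, Ab7 ends at 36, F6 ends at 41.
Beat 40 falls within F6.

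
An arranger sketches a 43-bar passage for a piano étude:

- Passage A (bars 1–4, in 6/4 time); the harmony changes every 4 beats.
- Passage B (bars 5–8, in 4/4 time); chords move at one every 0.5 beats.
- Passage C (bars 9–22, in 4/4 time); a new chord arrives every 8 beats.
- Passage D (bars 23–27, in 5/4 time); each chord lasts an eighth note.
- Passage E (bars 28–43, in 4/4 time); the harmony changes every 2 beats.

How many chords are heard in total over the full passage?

A has 24 beats and chords last 4 each, so 6 chords.
B has 16 beats and chords last 0.5 each, so 32 chords.
C has 56 beats and chords last 8 each, so 7 chords.
D has 25 beats and chords last 0.5 each, so 50 chords.
E has 64 beats and chords last 2 each, so 32 chords.
Total: 6 + 32 + 7 + 50 + 32 = 127.

127 chords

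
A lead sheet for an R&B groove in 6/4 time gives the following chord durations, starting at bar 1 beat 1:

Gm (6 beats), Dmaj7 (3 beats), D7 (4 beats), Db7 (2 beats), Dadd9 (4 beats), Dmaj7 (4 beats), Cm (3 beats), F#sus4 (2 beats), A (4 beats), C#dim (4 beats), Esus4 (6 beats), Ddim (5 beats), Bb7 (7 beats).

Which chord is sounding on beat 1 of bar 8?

Beat 1 of bar 8 is beat (8−1)×6 + 1 = 43 overall.
Running totals: Gm ends at 6, Dmaj7 ends at 9, D7 ends at 13, Db7 ends at 15, Dadd9 ends at 19, Dmaj7 ends at 23, Cm ends at 26, F#sus4 ends at 28, A ends at 32, C#dim ends at 36, Esus4 ends at 42, Ddim ends at 47.
Beat 43 falls within Ddim.

Ddim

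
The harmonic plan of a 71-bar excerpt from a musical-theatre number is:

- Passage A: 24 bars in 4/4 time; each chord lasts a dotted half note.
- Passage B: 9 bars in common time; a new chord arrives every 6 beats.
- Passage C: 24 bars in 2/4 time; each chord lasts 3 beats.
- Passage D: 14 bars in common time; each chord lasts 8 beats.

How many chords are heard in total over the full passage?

A has 96 beats and chords last 3 each, so 32 chords.
B has 36 beats and chords last 6 each, so 6 chords.
C has 48 beats and chords last 3 each, so 16 chords.
D has 56 beats and chords last 8 each, so 7 chords.
Total: 32 + 6 + 16 + 7 = 61.

61 chords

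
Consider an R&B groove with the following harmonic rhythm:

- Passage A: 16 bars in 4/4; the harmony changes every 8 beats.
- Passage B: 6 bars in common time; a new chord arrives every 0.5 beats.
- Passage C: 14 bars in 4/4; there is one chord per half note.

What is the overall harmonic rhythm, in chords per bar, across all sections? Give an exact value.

7/3 chords per bar

A: 16 × 4 = 64 beats ÷ 8 = 8 chords.
B: 6 × 4 = 24 beats ÷ 0.5 = 48 chords.
C: 14 × 4 = 56 beats ÷ 2 = 28 chords.
Overall: 84 chords over 36 bars → 84/36 = 7/3 chords per bar.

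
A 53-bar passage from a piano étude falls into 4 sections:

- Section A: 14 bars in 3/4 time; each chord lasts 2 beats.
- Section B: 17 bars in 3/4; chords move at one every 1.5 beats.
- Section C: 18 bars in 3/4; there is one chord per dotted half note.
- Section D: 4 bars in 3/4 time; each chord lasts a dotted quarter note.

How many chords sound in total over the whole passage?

81 chords

A: 14 bars × 3 beats = 42 beats; 2 beats/chord → 21 chords.
B: 17 bars × 3 beats = 51 beats; 1.5 beats/chord → 34 chords.
C: 18 bars × 3 beats = 54 beats; 3 beats/chord → 18 chords.
D: 4 bars × 3 beats = 12 beats; 1.5 beats/chord → 8 chords.
Total: 21 + 34 + 18 + 8 = 81.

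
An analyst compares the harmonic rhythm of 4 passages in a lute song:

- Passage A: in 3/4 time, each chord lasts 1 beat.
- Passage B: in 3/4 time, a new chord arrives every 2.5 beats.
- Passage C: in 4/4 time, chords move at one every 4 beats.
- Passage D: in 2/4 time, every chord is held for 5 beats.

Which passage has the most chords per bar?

Passage A

A: each chord is 1 beat in 3/4, so 3 per bar.
B: each chord is 2.5 beats in 3/4, so 1.2 per bar.
C: each chord is 4 beats in 4/4, so 1 per bar.
D: each chord is 5 beats in 2/4, so 0.4 per bar.
Fastest is A at 3 chords/bar.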